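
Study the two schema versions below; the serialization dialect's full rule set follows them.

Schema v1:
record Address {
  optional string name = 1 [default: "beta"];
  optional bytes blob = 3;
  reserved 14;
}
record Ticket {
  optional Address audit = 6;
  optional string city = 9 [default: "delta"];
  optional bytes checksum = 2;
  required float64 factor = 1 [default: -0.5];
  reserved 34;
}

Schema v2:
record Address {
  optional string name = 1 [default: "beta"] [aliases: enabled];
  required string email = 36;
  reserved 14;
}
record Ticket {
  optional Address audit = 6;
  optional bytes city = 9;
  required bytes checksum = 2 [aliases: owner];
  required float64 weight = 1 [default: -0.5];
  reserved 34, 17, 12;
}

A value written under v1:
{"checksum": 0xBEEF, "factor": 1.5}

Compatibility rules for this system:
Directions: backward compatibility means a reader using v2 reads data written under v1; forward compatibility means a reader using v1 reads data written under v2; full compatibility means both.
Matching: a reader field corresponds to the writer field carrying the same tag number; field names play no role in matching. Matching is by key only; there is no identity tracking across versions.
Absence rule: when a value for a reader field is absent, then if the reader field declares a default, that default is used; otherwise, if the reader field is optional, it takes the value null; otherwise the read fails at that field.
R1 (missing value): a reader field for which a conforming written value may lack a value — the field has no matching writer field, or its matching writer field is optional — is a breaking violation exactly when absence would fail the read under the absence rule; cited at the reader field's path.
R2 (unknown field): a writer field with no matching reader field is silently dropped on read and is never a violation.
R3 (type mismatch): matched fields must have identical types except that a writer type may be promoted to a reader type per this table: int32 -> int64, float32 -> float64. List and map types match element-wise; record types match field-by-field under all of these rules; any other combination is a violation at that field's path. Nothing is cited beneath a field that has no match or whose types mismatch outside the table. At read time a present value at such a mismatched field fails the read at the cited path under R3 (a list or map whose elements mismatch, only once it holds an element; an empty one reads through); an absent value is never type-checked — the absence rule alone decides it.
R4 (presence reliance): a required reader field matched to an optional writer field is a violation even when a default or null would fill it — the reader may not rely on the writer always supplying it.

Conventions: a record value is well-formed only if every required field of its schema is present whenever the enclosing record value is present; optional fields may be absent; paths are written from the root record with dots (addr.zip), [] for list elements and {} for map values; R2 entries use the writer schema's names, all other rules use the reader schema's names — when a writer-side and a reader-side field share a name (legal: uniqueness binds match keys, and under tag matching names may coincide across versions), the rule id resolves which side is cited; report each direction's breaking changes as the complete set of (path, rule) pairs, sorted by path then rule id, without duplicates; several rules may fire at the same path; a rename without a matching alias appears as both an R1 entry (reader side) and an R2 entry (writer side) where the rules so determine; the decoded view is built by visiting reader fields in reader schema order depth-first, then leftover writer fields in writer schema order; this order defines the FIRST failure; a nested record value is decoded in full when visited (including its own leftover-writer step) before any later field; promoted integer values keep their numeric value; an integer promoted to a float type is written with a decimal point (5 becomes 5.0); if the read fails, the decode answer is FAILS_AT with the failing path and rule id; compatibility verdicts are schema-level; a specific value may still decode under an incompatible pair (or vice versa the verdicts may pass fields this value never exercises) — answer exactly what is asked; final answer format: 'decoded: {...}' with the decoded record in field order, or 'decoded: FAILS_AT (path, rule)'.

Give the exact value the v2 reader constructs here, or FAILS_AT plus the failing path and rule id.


arrows below run writer -> reader for Ticket
migrating the Ticket value to v2:
  audit := null (not supplied -> null)
  city := null (not supplied -> null)
  checksum := 0xBEEF
  weight := 1.5 (from writer factor)
  => decoded: {"audit": null, "city": null, "checksum": 0xBEEF, "weight": 1.5}
ruling out the remaining Ticket differences:
  added field email to record Address: required string, tag 36 (in v2 it sits last) -> shifts the Ticket verdicts, not this decode
  removed field blob from record Address -> triggers nothing under the printed rules; the Ticket answer is the same either way
  field checksum in record Ticket: optional changed to required -> shifts the Ticket verdicts, not this decode

decoded: {"audit": null, "city": null, "checksum": 0xBEEF, "weight": 1.5}


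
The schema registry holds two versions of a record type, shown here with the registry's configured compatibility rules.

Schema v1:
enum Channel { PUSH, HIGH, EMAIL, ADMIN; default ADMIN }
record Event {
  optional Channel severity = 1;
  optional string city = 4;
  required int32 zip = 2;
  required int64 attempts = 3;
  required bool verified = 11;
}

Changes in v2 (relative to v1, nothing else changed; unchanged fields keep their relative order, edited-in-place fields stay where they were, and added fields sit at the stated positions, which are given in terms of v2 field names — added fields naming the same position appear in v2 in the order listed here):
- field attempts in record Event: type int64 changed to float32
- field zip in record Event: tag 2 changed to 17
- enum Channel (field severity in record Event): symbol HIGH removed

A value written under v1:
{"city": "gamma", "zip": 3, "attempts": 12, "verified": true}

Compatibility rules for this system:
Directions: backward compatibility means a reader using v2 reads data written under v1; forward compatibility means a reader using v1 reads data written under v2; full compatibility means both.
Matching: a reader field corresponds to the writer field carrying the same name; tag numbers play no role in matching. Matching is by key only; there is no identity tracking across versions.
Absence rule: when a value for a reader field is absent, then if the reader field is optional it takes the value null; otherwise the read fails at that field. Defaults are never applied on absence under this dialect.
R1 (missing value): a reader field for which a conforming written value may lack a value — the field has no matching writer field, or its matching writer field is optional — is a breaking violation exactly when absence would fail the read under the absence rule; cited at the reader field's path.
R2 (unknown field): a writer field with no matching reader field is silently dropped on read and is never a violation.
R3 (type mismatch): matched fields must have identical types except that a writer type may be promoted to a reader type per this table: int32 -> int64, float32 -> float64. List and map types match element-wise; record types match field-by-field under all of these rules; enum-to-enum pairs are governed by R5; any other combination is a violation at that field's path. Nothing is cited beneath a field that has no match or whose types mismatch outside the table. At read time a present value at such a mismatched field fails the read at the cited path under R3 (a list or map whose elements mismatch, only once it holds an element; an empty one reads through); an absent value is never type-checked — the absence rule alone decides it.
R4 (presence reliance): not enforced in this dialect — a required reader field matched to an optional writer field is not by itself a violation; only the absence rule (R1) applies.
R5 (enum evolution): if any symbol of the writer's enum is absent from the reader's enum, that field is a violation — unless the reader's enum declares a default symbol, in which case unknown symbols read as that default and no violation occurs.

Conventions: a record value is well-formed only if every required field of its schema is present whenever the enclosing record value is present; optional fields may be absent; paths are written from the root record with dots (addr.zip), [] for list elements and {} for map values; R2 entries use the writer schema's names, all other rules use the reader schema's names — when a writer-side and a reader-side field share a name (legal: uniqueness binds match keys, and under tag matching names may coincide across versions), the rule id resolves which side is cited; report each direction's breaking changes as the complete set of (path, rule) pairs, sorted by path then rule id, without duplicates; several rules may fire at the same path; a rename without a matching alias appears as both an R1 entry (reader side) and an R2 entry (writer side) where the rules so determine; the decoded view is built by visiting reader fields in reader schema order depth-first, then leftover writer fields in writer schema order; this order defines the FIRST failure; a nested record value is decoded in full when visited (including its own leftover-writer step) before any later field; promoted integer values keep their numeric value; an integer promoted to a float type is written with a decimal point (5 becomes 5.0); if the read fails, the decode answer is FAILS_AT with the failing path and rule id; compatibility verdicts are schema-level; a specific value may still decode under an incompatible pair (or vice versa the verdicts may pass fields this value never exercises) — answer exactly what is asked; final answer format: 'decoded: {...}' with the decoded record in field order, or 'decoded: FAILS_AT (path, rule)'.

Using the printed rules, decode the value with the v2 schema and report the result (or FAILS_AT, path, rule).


the writer's type comes first in each Event pair
migrating the Event value to v2:
  severity := null (absent, optional -> null)
  city := "gamma"
  zip := 3
  read fails at attempts under R3
  => FAILS_AT (attempts, R3)
remaining Event differences; none change what is asked:
  field zip in record Event: tag 2 changed to 17 -> triggers nothing under the printed rules; the Event answer is the same either way
  enum Channel (field severity in record Event): symbol HIGH removed -> triggers nothing under the printed rules; the Event answer is the same either way

decoded: FAILS_AT (attempts, R3)


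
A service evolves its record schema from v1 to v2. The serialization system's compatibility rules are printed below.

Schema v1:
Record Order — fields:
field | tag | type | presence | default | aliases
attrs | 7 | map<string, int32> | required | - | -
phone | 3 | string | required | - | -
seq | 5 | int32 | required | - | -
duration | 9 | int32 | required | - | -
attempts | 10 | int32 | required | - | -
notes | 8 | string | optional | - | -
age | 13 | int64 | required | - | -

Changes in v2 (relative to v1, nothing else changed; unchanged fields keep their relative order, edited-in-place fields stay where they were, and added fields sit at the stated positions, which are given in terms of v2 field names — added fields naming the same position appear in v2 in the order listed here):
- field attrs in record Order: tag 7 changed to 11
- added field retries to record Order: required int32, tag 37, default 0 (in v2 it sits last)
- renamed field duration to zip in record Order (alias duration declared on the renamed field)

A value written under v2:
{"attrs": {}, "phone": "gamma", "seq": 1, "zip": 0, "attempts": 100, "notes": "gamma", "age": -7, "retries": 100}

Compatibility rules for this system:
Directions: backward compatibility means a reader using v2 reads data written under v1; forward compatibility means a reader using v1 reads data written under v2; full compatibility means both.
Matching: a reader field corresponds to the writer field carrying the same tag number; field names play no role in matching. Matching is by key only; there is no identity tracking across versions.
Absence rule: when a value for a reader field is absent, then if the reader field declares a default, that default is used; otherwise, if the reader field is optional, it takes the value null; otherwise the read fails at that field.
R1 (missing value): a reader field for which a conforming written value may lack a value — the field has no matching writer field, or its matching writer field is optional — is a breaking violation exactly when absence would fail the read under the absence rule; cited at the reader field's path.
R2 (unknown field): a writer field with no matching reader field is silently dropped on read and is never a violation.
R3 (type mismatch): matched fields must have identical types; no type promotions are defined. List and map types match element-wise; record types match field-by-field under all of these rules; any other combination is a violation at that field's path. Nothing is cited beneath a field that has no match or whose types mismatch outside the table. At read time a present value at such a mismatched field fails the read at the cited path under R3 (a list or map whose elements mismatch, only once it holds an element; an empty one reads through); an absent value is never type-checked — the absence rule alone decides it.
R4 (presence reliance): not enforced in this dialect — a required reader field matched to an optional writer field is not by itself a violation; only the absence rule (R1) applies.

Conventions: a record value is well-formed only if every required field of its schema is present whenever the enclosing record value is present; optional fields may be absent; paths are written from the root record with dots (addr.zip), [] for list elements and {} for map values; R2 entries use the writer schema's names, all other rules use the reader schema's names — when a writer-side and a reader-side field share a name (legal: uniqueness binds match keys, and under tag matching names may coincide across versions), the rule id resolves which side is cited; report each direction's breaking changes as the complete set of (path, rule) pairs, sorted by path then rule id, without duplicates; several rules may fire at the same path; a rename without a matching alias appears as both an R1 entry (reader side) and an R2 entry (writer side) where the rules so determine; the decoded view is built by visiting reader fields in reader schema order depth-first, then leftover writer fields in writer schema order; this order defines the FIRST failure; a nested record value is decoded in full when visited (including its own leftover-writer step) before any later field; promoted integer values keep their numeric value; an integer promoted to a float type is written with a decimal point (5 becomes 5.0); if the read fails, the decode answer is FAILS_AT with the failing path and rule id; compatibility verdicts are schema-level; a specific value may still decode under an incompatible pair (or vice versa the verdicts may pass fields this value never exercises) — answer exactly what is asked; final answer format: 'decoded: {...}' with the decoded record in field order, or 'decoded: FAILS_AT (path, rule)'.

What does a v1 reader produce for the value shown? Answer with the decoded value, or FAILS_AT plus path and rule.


decoded: FAILS_AT (attrs, R1)

arrows below run writer -> reader for Order
decode walk for Order under reader schema v1:
  read fails at attrs under R1 (no fill)
  => FAILS_AT (attrs, R1)
diffs on Order not affecting the asked answer:
  added field retries to record Order: required int32, tag 37, default 0 (in v2 it sits last) -> triggers nothing under the printed rules; the Order answer is the same either way
  renamed field duration to zip in record Order (alias duration declared on the renamed field) -> triggers nothing under the printed rules; the Order answer is the same either way


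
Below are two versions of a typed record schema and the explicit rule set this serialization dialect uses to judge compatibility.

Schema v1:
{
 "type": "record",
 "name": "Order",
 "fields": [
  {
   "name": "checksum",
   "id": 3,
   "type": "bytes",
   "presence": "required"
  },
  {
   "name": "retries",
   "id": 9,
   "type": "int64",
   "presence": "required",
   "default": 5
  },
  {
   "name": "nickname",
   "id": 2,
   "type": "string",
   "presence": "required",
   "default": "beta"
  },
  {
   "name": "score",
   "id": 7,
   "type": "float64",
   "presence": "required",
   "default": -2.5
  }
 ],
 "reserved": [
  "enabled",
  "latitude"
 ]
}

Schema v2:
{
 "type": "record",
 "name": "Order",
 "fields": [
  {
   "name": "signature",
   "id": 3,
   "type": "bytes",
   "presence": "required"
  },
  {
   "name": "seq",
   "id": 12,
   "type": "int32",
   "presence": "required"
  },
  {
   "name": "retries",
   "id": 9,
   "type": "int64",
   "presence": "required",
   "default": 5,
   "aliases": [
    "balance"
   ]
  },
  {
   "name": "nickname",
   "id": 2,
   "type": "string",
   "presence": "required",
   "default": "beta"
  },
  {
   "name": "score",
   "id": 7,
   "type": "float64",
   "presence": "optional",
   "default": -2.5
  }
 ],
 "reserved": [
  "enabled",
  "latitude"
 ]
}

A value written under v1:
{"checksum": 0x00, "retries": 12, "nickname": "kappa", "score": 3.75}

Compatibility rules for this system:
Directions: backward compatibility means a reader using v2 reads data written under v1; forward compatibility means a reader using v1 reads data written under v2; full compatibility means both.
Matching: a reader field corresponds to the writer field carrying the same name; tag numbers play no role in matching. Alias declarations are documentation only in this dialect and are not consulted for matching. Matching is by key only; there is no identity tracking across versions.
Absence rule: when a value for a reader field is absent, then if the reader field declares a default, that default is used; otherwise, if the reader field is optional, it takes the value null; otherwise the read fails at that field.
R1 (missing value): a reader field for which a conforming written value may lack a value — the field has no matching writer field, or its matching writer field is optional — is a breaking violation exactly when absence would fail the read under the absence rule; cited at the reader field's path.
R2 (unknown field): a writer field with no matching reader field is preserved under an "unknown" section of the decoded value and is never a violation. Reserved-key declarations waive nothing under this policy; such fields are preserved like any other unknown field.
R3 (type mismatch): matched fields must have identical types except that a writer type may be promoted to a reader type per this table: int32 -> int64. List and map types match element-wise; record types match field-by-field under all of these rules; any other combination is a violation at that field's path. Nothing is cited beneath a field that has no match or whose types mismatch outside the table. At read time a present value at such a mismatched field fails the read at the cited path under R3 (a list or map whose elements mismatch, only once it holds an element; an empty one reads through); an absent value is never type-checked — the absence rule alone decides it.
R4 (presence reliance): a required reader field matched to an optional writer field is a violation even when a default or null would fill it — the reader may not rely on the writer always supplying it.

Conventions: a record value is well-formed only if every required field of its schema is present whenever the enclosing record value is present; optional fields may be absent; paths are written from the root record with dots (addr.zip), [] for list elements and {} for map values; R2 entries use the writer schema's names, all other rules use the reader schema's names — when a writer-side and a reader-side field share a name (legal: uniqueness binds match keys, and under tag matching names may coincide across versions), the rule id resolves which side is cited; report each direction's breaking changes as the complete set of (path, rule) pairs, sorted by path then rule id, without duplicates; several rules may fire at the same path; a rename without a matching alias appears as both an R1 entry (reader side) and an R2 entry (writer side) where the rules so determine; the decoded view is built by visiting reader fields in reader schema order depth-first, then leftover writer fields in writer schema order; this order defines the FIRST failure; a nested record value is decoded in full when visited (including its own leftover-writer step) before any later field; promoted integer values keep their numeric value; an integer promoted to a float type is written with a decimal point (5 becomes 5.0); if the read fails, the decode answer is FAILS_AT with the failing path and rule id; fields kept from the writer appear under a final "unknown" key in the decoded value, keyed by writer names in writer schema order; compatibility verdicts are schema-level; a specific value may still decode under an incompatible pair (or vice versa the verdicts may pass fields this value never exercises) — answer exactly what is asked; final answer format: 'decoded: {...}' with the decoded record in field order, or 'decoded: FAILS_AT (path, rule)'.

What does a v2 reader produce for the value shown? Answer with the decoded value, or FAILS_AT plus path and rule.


decoded: FAILS_AT (signature, R1)

arrows below run writer -> reader for Order
migrating the Order value to v2:
  read fails at signature under R1 (no fill)
  => FAILS_AT (signature, R1)
ruling out the remaining Order differences:
  field score in record Order: required changed to optional -> changes Order's schema-level verdicts only — the decode of this value is the same
  added field seq to record Order: required int32, tag 12 (in v2 it sits immediately before retries) -> changes Order's schema-level verdicts only — the decode of this value is the same


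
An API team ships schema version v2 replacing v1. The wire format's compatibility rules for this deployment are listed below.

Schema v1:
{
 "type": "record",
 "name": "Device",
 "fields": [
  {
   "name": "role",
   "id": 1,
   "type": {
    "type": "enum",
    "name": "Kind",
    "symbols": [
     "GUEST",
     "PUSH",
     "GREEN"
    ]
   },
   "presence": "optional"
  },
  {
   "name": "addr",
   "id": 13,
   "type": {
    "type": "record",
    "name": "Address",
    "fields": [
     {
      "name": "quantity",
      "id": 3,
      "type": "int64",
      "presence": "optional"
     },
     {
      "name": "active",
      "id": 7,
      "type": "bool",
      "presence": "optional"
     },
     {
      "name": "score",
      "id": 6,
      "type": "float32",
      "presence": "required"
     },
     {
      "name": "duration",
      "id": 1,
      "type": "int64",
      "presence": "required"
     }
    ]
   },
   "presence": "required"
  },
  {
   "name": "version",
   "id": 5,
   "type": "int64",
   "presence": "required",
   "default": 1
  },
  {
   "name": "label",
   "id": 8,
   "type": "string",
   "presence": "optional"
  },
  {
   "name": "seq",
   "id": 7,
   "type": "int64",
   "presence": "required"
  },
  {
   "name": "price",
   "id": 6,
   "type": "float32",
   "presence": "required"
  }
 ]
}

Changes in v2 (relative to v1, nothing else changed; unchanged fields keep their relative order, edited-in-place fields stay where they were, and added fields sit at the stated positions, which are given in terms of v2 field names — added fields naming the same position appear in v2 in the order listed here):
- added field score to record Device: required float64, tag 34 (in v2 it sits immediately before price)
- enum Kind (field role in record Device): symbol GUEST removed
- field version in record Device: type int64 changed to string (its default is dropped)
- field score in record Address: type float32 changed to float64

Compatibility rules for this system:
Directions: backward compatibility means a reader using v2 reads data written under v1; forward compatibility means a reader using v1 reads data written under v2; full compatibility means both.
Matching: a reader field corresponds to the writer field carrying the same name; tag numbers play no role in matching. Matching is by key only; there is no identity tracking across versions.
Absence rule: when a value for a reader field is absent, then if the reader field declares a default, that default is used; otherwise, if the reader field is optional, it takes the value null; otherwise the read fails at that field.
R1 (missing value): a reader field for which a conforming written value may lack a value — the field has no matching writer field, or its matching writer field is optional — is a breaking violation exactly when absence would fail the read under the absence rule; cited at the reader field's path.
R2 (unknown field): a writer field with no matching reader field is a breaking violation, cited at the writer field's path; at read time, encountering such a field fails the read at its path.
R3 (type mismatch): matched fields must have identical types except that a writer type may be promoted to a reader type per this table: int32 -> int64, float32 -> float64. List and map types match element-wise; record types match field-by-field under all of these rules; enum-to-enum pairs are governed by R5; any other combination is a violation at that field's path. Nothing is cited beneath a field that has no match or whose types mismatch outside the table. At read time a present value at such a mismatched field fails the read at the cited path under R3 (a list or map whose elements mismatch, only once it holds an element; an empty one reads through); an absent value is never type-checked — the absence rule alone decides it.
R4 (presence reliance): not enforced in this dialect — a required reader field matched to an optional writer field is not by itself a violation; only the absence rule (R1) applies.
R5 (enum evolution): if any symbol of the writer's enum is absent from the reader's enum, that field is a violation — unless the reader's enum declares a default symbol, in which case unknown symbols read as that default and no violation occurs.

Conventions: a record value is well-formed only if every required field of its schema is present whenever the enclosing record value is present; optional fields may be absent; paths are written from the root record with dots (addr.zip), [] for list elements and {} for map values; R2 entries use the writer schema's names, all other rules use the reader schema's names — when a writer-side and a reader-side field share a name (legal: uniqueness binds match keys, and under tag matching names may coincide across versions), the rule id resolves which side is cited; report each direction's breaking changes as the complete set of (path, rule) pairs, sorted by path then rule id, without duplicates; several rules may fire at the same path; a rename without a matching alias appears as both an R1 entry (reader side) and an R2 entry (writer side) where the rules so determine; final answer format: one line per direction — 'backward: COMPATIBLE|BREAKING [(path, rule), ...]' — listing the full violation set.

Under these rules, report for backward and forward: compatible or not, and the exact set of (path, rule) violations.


backward: BREAKING [(role, R5), (score, R1), (version, R3)]; forward: BREAKING [(addr.score, R3), (score, R2), (version, R3)]

the writer's type comes first in each Device pair
backward for Device (reader v2, writer v1):
  writer optional, Kind -> Kind: reader role maps from writer role
  writer required, Address -> Address: reader addr maps from writer addr
  writer required, int64 -> string: reader version maps from writer version
  writer optional, string -> string: reader label maps from writer label
  writer required, int64 -> int64: reader seq maps from writer seq
  score: no writer-side match
  writer required, float32 -> float32: reader price maps from writer price
  writer optional, int64 -> int64: reader addr.quantity maps from writer addr.quantity
  writer optional, bool -> bool: reader addr.active maps from writer addr.active
  writer required, float32 -> float64: reader addr.score maps from writer addr.score
  writer required, int64 -> int64: reader addr.duration maps from writer addr.duration
  violation R5 at role
  violation R1 at score
  violation R3 at version
  => 3 violation(s): backward is BREAKING for Device
forward for Device (reader v1, writer v2):
  writer optional, Kind -> Kind: reader role maps from writer role
  writer required, Address -> Address: reader addr maps from writer addr
  writer required, string -> int64: reader version maps from writer version
  writer optional, string -> string: reader label maps from writer label
  writer required, int64 -> int64: reader seq maps from writer seq
  writer required, float32 -> float32: reader price maps from writer price
  score (writer side), unknown to reader
  writer optional, int64 -> int64: reader addr.quantity maps from writer addr.quantity
  writer optional, bool -> bool: reader addr.active maps from writer addr.active
  writer required, float64 -> float32: reader addr.score maps from writer addr.score
  writer required, int64 -> int64: reader addr.duration maps from writer addr.duration
  violation R3 at addr.score
  violation R2 at score
  violation R3 at version
  => 3 violation(s): forward is BREAKING for Device


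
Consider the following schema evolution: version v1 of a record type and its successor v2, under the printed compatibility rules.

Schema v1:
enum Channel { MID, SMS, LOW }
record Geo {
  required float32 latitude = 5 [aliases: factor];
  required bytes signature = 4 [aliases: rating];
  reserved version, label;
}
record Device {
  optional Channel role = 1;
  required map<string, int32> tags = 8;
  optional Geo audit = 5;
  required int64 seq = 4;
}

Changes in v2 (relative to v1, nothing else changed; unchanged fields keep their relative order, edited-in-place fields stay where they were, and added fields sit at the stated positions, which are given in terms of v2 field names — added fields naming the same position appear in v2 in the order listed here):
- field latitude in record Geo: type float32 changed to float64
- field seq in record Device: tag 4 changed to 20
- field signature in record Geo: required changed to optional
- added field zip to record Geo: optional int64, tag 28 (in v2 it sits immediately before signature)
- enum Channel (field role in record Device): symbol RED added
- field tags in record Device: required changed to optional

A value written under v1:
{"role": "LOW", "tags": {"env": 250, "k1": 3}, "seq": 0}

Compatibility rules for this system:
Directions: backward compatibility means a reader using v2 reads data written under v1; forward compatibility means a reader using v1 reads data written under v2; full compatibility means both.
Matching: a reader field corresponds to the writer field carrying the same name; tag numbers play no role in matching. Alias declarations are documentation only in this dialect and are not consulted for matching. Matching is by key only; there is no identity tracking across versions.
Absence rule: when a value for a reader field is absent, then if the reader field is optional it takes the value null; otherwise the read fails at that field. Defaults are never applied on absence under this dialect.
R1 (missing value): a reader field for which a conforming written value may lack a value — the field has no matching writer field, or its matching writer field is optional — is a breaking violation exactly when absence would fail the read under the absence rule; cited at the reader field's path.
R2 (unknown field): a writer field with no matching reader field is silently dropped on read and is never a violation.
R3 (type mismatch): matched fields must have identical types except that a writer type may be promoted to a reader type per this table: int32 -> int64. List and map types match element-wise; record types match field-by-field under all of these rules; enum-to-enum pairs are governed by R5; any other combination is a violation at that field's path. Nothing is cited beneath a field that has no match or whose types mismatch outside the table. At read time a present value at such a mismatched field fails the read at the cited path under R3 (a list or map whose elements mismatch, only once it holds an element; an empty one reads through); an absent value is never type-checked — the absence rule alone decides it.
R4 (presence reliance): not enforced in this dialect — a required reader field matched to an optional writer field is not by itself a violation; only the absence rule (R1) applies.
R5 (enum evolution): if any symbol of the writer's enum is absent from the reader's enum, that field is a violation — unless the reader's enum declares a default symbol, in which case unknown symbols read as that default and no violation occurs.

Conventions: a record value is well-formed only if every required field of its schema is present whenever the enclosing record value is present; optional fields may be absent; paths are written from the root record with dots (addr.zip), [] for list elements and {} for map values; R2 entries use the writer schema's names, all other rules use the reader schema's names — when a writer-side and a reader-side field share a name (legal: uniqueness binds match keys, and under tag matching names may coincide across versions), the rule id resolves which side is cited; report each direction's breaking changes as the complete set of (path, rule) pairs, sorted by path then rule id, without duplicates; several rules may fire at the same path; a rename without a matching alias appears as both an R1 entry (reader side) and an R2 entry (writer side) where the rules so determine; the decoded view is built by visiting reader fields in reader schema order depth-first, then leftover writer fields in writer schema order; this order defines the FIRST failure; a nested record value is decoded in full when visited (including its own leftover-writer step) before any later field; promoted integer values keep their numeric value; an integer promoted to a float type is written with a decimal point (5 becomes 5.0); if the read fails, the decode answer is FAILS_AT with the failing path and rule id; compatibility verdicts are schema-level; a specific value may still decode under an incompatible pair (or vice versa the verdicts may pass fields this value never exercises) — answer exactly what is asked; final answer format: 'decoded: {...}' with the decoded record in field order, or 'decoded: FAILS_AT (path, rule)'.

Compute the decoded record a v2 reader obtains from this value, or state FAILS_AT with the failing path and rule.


decoded: {"role": "LOW", "tags": {"env": 250, "k1": 3}, "audit": null, "seq": 0}

each type pair in Device: writer, then reader
decode walk for Device under reader schema v2:
  role := "LOW"
  tags := {"env": 250, "k1": 3}
  audit := null (not supplied -> null)
  seq := 0
  => decoded: {"role": "LOW", "tags": {"env": 250, "k1": 3}, "audit": null, "seq": 0}
checking off the Device differences that do not matter here:
  field latitude in record Geo: type float32 changed to float64 -> matters for Device compatibility verdicts, not for this value's decode
  field seq in record Device: tag 4 changed to 20 -> inert under this dialect — no rule fires on Device and the result does not move
  field signature in record Geo: required changed to optional -> matters for Device compatibility verdicts, not for this value's decode
  added field zip to record Geo: optional int64, tag 28 (in v2 it sits immediately before signature) -> inert under this dialect — no rule fires on Device and the result does not move
  enum Channel (field role in record Device): symbol RED added -> matters for Device compatibility verdicts, not for this value's decode
  field tags in record Device: required changed to optional -> matters for Device compatibility verdicts, not for this value's decode


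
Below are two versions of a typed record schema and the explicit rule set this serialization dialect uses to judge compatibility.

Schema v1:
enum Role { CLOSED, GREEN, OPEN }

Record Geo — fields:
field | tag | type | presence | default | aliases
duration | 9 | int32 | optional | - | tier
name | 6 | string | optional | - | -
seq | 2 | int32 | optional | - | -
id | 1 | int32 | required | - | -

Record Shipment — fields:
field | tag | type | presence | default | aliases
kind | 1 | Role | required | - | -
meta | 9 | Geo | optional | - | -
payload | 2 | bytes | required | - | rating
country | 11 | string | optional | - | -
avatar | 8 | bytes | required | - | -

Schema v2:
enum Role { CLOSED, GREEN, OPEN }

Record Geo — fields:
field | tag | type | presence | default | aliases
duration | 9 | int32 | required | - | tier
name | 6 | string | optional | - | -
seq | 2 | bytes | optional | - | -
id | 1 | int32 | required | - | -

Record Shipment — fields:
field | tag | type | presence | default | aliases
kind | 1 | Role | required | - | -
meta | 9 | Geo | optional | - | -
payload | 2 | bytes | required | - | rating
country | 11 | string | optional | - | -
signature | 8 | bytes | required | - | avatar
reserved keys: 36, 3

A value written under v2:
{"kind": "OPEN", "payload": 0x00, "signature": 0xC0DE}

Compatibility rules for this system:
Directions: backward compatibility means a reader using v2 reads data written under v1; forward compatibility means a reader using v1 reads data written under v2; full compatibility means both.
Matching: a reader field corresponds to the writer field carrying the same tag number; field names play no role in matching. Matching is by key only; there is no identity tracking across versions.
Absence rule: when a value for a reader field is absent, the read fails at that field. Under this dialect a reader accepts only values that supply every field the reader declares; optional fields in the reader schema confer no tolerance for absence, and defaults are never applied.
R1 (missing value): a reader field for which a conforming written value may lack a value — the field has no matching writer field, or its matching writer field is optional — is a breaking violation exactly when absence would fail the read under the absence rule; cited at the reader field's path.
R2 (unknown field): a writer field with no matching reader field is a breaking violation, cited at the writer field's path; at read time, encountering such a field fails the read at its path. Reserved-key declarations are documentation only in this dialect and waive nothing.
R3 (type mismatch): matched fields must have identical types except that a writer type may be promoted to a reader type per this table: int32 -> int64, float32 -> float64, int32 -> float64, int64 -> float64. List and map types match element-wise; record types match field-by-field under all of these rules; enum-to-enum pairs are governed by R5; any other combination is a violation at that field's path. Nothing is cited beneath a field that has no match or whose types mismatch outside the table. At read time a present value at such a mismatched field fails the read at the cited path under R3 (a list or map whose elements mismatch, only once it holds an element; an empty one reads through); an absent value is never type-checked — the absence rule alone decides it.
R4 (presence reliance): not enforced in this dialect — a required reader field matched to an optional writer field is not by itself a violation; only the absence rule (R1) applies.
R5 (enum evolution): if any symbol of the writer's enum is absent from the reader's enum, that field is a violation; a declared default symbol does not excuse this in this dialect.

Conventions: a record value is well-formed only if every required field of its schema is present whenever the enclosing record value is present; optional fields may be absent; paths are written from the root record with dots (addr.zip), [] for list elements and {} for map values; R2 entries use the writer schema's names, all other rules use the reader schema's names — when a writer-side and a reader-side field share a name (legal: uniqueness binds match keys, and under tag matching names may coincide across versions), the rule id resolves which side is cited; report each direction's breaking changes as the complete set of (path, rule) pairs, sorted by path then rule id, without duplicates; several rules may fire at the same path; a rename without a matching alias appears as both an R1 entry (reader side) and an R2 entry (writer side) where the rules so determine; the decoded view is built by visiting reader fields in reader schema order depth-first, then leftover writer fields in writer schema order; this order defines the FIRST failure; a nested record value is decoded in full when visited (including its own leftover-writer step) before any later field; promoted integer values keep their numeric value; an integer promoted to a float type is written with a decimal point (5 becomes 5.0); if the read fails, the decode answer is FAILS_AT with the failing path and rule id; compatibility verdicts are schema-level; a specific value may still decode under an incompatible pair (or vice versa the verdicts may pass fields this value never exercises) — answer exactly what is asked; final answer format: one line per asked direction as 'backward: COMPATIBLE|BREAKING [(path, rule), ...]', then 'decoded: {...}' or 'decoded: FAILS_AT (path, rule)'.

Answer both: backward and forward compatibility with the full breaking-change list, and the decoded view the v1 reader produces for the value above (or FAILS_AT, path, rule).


backward: BREAKING [(country, R1), (meta, R1), (meta.duration, R1), (meta.name, R1), (meta.seq, R1), (meta.seq, R3)]; forward: BREAKING [(country, R1), (meta, R1), (meta.name, R1), (meta.seq, R1), (meta.seq, R3)]; decoded: FAILS_AT (meta, R1)

arrows below run writer -> reader for Shipment
backward pass over Shipment, reader schema v2, writer schema v1:
  kind: Role -> Role, writer required; from kind
  meta: Geo -> Geo, writer optional; from meta
  payload: bytes -> bytes, writer required; from payload
  country: string -> string, writer optional; from country
  signature: bytes -> bytes, writer required; from avatar
  meta.duration: int32 -> int32, writer optional; from meta.duration
  meta.name: string -> string, writer optional; from meta.name
  meta.seq: int32 -> bytes, writer optional; from meta.seq
  meta.id: int32 -> int32, writer required; from meta.id
  violation R1 at country
  violation R1 at meta
  violation R1 at meta.duration
  violation R1 at meta.name
  violation R1 at meta.seq
  violation R3 at meta.seq
  => backward verdict for Shipment: BREAKING, 6 violation(s)
forward pass over Shipment, reader schema v1, writer schema v2:
  kind: Role -> Role, writer required; from kind
  meta: Geo -> Geo, writer optional; from meta
  payload: bytes -> bytes, writer required; from payload
  country: string -> string, writer optional; from country
  avatar: bytes -> bytes, writer required; from signature
  meta.duration: int32 -> int32, writer required; from meta.duration
  meta.name: string -> string, writer optional; from meta.name
  meta.seq: bytes -> int32, writer optional; from meta.seq
  meta.id: int32 -> int32, writer required; from meta.id
  violation R1 at country
  violation R1 at meta
  violation R1 at meta.name
  violation R1 at meta.seq
  violation R3 at meta.seq
  => forward verdict for Shipment: BREAKING, 5 violation(s)
decode walk for Shipment under reader schema v1:
  kind := "OPEN"
  read fails at meta under R1 (no fill)
  => FAILS_AT (meta, R1)
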